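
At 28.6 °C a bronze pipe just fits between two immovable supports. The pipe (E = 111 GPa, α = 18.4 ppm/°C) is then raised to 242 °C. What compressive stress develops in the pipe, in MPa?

ΔT = 213.4 K. Constrained thermal stress σ = E·α·ΔT = 111.0×10³ MPa × 18.4×10⁻⁶ × 213.4 = 436 MPa (compressive).

436 MPa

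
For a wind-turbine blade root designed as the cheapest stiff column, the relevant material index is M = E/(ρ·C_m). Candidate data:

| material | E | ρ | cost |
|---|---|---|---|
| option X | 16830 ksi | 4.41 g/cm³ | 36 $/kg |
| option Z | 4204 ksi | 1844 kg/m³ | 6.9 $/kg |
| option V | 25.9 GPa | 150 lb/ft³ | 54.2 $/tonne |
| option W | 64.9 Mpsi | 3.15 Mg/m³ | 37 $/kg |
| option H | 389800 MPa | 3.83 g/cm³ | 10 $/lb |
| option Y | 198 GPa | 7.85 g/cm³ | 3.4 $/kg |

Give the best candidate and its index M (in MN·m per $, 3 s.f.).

option V, M = 199 MN·m per $

Putting every candidate on a common basis:
  option X: E = 116.0 GPa, ρ = 4410 kg/m³, cost = 36.00 $/kg
  option Z: E = 28.99 GPa, ρ = 1844 kg/m³, cost = 6.900 $/kg
  option V: E = 25.90 GPa, ρ = 2403 kg/m³, cost = 0.05420 $/kg
  option W: E = 447.5 GPa, ρ = 3150 kg/m³, cost = 37.00 $/kg
  option H: E = 389.8 GPa, ρ = 3830 kg/m³, cost = 22.05 $/kg
  option Y: E = 198.0 GPa, ρ = 7850 kg/m³, cost = 3.400 $/kg
  option V: M = 199 MN·m per $
  option Y: M = 7.42 MN·m per $
  option H: M = 4.62 MN·m per $
  option W: M = 3.84 MN·m per $
  option Z: M = 2.28 MN·m per $
  option X: M = 0.731 MN·m per $
Option V has the largest M.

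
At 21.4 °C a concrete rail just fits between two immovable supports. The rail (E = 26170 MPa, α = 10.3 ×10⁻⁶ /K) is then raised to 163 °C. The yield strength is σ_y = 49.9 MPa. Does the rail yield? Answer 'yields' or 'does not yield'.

E = 26170 MPa = 26.17 GPa.
ΔT = 141.6 K. Constrained thermal stress σ = E·α·ΔT = 26.17×10³ MPa × 10.3×10⁻⁶ × 141.6 = 38.2 MPa (compressive).
Compare to σ_y = 49.9 MPa: σ < σ_y, so it does not yield.

does not yield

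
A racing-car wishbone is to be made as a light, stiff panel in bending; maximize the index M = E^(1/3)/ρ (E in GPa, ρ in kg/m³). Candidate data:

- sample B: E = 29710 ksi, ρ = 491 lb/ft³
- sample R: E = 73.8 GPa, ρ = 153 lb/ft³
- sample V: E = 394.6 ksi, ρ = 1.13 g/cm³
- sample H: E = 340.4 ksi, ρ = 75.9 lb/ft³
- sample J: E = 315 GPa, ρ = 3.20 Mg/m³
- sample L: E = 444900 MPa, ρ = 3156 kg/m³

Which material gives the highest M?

sample L

Convert each candidate to consistent units, then evaluate M:
  sample B: E = 204.8 GPa, ρ = 7865 kg/m³
  sample R: E = 73.80 GPa, ρ = 2451 kg/m³
  sample V: E = 2.721 GPa, ρ = 1130 kg/m³
  sample H: E = 2.347 GPa, ρ = 1216 kg/m³
  sample J: E = 315.0 GPa, ρ = 3200 kg/m³
  sample L: E = 444.9 GPa, ρ = 3156 kg/m³
  sample L: M = 2.42×10⁻³
  sample J: M = 2.13×10⁻³
  sample R: M = 1.71×10⁻³
  sample V: M = 1.24×10⁻³
  sample H: M = 1.09×10⁻³
  sample B: M = 0.750×10⁻³
Sample L ranks first.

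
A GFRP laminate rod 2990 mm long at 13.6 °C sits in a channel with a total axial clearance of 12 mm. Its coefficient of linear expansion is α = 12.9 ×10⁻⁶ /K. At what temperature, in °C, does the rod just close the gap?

α·L₀·ΔT = 12.0 mm ⇒ ΔT = 12.0 / (12.9×10⁻⁶ × 2990.0) = 311.1 K.
T = 13.6 + 311.1 = 324.7 °C.

325 °C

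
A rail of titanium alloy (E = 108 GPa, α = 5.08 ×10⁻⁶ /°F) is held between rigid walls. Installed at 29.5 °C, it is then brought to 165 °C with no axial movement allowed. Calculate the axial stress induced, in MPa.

α = 5.08×10⁻⁶/°F × 9/5 = 9.14×10⁻⁶/K.
ΔT = 135.5 K. Constrained thermal stress σ = E·α·ΔT = 108.0×10³ MPa × 9.14×10⁻⁶ × 135.5 = 134 MPa (compressive).

134 MPa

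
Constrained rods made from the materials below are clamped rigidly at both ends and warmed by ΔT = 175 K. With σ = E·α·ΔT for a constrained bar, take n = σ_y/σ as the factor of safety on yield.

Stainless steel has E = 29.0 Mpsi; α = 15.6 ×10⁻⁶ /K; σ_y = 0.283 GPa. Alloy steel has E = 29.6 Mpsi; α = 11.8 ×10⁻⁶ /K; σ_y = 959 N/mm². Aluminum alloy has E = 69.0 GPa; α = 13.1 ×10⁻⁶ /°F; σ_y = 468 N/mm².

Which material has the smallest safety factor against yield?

stainless steel

Per material, after unit conversion:
  stainless steel: E = 199.9, α = 15.6, σ_y = 283.0 → σ = 546 MPa, n = 0.518
  alloy steel: E = 204.1, α = 11.8, σ_y = 959.0 → σ = 421 MPa, n = 2.28
  aluminum alloy: E = 69.00, α = 23.6, σ_y = 468.0 → σ = 285 MPa, n = 1.64
Stainless steel has the lowest safety factor, n = 0.518.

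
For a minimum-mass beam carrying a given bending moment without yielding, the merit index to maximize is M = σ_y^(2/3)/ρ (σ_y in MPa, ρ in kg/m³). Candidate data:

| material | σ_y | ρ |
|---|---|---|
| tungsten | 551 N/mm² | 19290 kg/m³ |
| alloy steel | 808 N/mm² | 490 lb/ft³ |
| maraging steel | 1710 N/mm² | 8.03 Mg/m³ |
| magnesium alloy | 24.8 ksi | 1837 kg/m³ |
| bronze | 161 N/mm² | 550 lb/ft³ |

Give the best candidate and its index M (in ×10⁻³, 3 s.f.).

Normalizing units and computing the index:
  tungsten: σ_y = 551.0 MPa, ρ = 19290 kg/m³
  alloy steel: σ_y = 808.0 MPa, ρ = 7849 kg/m³
  maraging steel: σ_y = 1710 MPa, ρ = 8030 kg/m³
  magnesium alloy: σ_y = 171.0 MPa, ρ = 1837 kg/m³
  bronze: σ_y = 161.0 MPa, ρ = 8810 kg/m³
  maraging steel: M = 17.8×10⁻³
  magnesium alloy: M = 16.8×10⁻³
  alloy steel: M = 11.1×10⁻³
  tungsten: M = 3.48×10⁻³
  bronze: M = 3.36×10⁻³
The maximum is for maraging steel.

maraging steel, M = 17.8×10⁻³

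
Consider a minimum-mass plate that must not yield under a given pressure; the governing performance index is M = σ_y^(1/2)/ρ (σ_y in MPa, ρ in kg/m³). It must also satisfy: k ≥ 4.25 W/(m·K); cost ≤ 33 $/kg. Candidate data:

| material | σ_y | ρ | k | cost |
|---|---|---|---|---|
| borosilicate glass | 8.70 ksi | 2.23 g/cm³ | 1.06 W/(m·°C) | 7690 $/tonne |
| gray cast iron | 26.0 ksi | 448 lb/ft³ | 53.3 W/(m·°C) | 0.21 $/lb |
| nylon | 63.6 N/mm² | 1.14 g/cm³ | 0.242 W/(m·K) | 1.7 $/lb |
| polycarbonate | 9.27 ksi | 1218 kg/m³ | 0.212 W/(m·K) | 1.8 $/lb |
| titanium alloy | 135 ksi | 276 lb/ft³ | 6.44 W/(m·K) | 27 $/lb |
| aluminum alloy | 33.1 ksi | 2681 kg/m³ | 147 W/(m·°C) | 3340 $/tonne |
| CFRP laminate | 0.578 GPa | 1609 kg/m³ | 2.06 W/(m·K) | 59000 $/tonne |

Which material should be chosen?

Screen on constraints: k ≥ 4.25 W/(m·K); cost ≤ 33 $/kg. Survivors: gray cast iron, aluminum alloy.
After converting to SI:
  gray cast iron: σ_y = 179.3 MPa, ρ = 7176 kg/m³
  aluminum alloy: σ_y = 228.2 MPa, ρ = 2681 kg/m³
  aluminum alloy: M = 5.63×10⁻³
  gray cast iron: M = 1.87×10⁻³
The maximum is for aluminum alloy.

aluminum alloy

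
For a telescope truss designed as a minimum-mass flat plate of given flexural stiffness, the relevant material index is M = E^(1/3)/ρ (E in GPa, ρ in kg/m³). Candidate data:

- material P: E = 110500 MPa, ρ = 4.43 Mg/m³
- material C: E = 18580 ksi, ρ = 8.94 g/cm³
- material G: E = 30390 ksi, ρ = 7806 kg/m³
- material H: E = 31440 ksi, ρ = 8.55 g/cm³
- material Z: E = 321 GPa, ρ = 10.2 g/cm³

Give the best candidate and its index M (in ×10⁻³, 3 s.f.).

material P, M = 1.08×10⁻³

Putting every candidate on a common basis:
  material P: E = 110.5 GPa, ρ = 4430 kg/m³
  material C: E = 128.1 GPa, ρ = 8940 kg/m³
  material G: E = 209.5 GPa, ρ = 7806 kg/m³
  material H: E = 216.8 GPa, ρ = 8550 kg/m³
  material Z: E = 321.0 GPa, ρ = 10200 kg/m³
  material P: M = 1.08×10⁻³
  material G: M = 0.761×10⁻³
  material H: M = 0.703×10⁻³
  material Z: M = 0.671×10⁻³
  material C: M = 0.564×10⁻³
Material P ranks first.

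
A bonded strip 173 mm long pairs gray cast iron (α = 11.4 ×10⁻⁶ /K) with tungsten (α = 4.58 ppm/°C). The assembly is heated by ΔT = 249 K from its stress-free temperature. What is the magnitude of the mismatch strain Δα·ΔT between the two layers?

1.70×10⁻³

Δα = |11.4 − 4.58|×10⁻⁶/K = 6.82×10⁻⁶/K.
Mismatch strain = Δα·ΔT = 6.82×10⁻⁶ × 249.0 = 1.70×10⁻³.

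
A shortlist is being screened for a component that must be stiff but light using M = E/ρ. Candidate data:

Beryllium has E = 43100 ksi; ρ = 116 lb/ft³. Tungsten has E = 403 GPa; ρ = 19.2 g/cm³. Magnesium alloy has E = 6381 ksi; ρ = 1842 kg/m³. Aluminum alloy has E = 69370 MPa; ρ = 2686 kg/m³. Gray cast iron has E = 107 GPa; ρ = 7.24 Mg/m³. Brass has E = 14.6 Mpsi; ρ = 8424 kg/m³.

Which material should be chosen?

beryllium

Convert each candidate to consistent units, then evaluate M:
  beryllium: E = 297.2 GPa, ρ = 1858 kg/m³
  tungsten: E = 403.0 GPa, ρ = 19200 kg/m³
  magnesium alloy: E = 44.00 GPa, ρ = 1842 kg/m³
  aluminum alloy: E = 69.37 GPa, ρ = 2686 kg/m³
  gray cast iron: E = 107.0 GPa, ρ = 7240 kg/m³
  brass: E = 100.7 GPa, ρ = 8424 kg/m³
  beryllium: M = 160 MN·m/kg
  aluminum alloy: M = 25.8 MN·m/kg
  magnesium alloy: M = 23.9 MN·m/kg
  tungsten: M = 21.0 MN·m/kg
  gray cast iron: M = 14.8 MN·m/kg
  brass: M = 11.9 MN·m/kg
The maximum is for beryllium.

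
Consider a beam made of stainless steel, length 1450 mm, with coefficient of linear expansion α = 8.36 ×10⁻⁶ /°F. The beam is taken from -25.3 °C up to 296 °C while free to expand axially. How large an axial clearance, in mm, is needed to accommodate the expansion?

7.01 mm

Convert α: 8.36×10⁻⁶/°F × (9/5) = 15.0×10⁻⁶/K.
ΔT = 296 − (-25.3) = 321.3 K.
ΔL = α·L₀·ΔT = 15.0×10⁻⁶ × 1450 mm × 321.3 K = 7.01 mm.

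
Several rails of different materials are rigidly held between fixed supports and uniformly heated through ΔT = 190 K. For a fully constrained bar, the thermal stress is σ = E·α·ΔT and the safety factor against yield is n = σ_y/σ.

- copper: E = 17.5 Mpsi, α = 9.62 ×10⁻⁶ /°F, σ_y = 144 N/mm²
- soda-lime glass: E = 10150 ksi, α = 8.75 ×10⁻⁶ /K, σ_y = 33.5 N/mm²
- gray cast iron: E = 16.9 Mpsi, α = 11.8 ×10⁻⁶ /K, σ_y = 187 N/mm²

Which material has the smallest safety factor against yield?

soda-lime glass

In consistent units (E in GPa, α in ×10⁻⁶/K, σ_y in MPa):
  copper: E = 120.7, α = 17.3, σ_y = 144.0 → σ = 397 MPa, n = 0.363
  soda-lime glass: E = 69.98, α = 8.75, σ_y = 33.50 → σ = 116 MPa, n = 0.288
  gray cast iron: E = 116.5, α = 11.8, σ_y = 187.0 → σ = 261 MPa, n = 0.716
The minimum is soda-lime glass at n = 0.288.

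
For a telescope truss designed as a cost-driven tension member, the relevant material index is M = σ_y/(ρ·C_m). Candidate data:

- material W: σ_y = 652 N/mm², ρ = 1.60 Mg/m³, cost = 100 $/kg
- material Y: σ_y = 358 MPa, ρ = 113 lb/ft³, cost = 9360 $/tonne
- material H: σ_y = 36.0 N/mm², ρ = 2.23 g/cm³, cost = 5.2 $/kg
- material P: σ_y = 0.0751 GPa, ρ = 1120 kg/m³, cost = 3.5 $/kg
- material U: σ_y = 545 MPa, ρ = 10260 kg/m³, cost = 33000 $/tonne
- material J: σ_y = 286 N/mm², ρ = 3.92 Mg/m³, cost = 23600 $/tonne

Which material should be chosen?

material Y

Convert each candidate to consistent units, then evaluate M:
  material W: σ_y = 652.0 MPa, ρ = 1600 kg/m³, cost = 100.0 $/kg
  material Y: σ_y = 358.0 MPa, ρ = 1810 kg/m³, cost = 9.360 $/kg
  material H: σ_y = 36.00 MPa, ρ = 2230 kg/m³, cost = 5.200 $/kg
  material P: σ_y = 75.10 MPa, ρ = 1120 kg/m³, cost = 3.500 $/kg
  material U: σ_y = 545.0 MPa, ρ = 10260 kg/m³, cost = 33.00 $/kg
  material J: σ_y = 286.0 MPa, ρ = 3920 kg/m³, cost = 23.60 $/kg
  material Y: M = 21.1 kN·m per $
  material P: M = 19.2 kN·m per $
  material W: M = 4.08 kN·m per $
  material H: M = 3.10 kN·m per $
  material J: M = 3.09 kN·m per $
  material U: M = 1.61 kN·m per $
Highest index: material Y.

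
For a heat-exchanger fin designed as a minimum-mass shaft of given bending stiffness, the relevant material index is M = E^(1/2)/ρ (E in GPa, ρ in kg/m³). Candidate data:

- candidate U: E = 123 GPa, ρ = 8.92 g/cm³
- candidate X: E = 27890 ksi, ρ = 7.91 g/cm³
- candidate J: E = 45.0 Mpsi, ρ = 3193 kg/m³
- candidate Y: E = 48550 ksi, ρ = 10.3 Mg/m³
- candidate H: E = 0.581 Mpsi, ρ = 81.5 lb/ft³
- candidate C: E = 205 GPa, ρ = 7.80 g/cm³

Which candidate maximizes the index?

candidate J

Putting every candidate on a common basis:
  candidate U: E = 123.0 GPa, ρ = 8920 kg/m³
  candidate X: E = 192.3 GPa, ρ = 7910 kg/m³
  candidate J: E = 310.3 GPa, ρ = 3193 kg/m³
  candidate Y: E = 334.7 GPa, ρ = 10300 kg/m³
  candidate H: E = 4.006 GPa, ρ = 1306 kg/m³
  candidate C: E = 205.0 GPa, ρ = 7800 kg/m³
  candidate J: M = 5.52×10⁻³
  candidate C: M = 1.84×10⁻³
  candidate Y: M = 1.78×10⁻³
  candidate X: M = 1.75×10⁻³
  candidate H: M = 1.53×10⁻³
  candidate U: M = 1.24×10⁻³
The maximum is for candidate J.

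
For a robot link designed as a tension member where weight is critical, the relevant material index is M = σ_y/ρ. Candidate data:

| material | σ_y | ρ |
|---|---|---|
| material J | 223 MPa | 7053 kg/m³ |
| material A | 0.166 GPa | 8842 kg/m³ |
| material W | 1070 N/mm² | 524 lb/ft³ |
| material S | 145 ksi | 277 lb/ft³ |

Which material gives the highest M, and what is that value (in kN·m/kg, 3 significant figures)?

material S, M = 225 kN·m/kg

After converting to SI:
  material J: σ_y = 223.0 MPa, ρ = 7053 kg/m³
  material A: σ_y = 166.0 MPa, ρ = 8842 kg/m³
  material W: σ_y = 1070 MPa, ρ = 8394 kg/m³
  material S: σ_y = 999.7 MPa, ρ = 4437 kg/m³
  material S: M = 225 kN·m/kg
  material W: M = 127 kN·m/kg
  material J: M = 31.6 kN·m/kg
  material A: M = 18.8 kN·m/kg
Highest index: material S.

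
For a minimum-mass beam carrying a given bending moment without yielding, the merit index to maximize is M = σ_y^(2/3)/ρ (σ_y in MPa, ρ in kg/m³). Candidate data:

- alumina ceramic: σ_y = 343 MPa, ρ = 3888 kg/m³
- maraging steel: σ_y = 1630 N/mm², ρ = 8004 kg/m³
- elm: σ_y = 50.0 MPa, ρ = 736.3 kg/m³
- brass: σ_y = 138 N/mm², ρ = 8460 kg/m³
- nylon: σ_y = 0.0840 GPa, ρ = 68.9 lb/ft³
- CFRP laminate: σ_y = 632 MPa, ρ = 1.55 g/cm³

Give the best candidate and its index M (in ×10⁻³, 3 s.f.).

CFRP laminate, M = 47.5×10⁻³

Convert each candidate to consistent units, then evaluate M:
  alumina ceramic: σ_y = 343.0 MPa, ρ = 3888 kg/m³
  maraging steel: σ_y = 1630 MPa, ρ = 8004 kg/m³
  elm: σ_y = 50.00 MPa, ρ = 736.3 kg/m³
  brass: σ_y = 138.0 MPa, ρ = 8460 kg/m³
  nylon: σ_y = 84.00 MPa, ρ = 1104 kg/m³
  CFRP laminate: σ_y = 632.0 MPa, ρ = 1550 kg/m³
  CFRP laminate: M = 47.5×10⁻³
  elm: M = 18.4×10⁻³
  nylon: M = 17.4×10⁻³
  maraging steel: M = 17.3×10⁻³
  alumina ceramic: M = 12.6×10⁻³
  brass: M = 3.16×10⁻³
Highest index: CFRP laminate.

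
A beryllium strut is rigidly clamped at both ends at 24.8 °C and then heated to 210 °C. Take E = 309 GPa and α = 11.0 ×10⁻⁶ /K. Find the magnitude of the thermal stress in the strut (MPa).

629 MPa

ΔT = 185.2 K. Constrained thermal stress σ = E·α·ΔT = 309.0×10³ MPa × 11.0×10⁻⁶ × 185.2 = 629 MPa (compressive).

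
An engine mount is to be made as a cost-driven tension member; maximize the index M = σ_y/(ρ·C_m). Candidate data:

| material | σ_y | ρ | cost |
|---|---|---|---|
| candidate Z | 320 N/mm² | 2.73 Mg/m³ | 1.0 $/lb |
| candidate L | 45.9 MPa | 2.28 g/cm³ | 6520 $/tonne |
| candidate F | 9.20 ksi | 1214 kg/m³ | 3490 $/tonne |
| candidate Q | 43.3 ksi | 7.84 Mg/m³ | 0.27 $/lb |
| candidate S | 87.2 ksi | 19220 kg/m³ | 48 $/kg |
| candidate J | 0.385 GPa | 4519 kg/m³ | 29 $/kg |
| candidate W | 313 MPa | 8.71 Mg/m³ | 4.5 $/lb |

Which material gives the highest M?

In SI units:
  candidate Z: σ_y = 320.0 MPa, ρ = 2730 kg/m³, cost = 2.205 $/kg
  candidate L: σ_y = 45.90 MPa, ρ = 2280 kg/m³, cost = 6.520 $/kg
  candidate F: σ_y = 63.43 MPa, ρ = 1214 kg/m³, cost = 3.490 $/kg
  candidate Q: σ_y = 298.5 MPa, ρ = 7840 kg/m³, cost = 0.5952 $/kg
  candidate S: σ_y = 601.2 MPa, ρ = 19220 kg/m³, cost = 48.00 $/kg
  candidate J: σ_y = 385.0 MPa, ρ = 4519 kg/m³, cost = 29.00 $/kg
  candidate W: σ_y = 313.0 MPa, ρ = 8710 kg/m³, cost = 9.921 $/kg
  candidate Q: M = 64.0 kN·m per $
  candidate Z: M = 53.2 kN·m per $
  candidate F: M = 15.0 kN·m per $
  candidate W: M = 3.62 kN·m per $
  candidate L: M = 3.09 kN·m per $
  candidate J: M = 2.94 kN·m per $
  candidate S: M = 0.652 kN·m per $
Highest index: candidate Q.

candidate Q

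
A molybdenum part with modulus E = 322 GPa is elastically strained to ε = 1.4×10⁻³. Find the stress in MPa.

451 MPa

σ = E·ε = 322000 MPa × 1.4×10⁻³ = 451 MPa.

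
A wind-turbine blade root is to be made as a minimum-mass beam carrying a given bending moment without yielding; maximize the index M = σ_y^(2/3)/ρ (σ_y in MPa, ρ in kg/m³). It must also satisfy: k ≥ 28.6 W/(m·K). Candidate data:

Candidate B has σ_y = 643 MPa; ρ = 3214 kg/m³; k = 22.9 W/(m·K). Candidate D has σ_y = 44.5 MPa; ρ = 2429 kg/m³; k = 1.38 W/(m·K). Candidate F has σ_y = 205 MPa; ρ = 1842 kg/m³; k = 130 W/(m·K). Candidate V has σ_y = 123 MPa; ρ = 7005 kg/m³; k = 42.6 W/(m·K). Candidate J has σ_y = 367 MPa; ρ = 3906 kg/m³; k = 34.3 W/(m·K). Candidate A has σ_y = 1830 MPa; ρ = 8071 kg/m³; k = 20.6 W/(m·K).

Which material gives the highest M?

candidate F

Screen on constraints: k ≥ 28.6 W/(m·K). Survivors: candidate F, candidate V, candidate J.
Computing M directly (units already consistent):
  candidate F: M = 18.9×10⁻³
  candidate J: M = 13.1×10⁻³
  candidate V: M = 3.53×10⁻³
The maximum is for candidate F.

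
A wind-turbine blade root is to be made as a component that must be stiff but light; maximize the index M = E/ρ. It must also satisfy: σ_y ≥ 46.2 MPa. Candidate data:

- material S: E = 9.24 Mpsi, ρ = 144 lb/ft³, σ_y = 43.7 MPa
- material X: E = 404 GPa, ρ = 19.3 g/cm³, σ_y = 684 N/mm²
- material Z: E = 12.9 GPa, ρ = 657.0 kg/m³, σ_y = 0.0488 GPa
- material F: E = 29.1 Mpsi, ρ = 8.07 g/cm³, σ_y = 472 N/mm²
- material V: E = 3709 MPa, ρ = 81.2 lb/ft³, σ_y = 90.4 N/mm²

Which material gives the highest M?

material F

Screen on constraints: σ_y ≥ 46.2 MPa. Survivors: material X, material Z, material F, material V.
In SI units:
  material X: E = 404.0 GPa, ρ = 19300 kg/m³
  material Z: E = 12.90 GPa, ρ = 657.0 kg/m³
  material F: E = 200.6 GPa, ρ = 8070 kg/m³
  material V: E = 3.709 GPa, ρ = 1301 kg/m³
  material F: M = 24.9 MN·m/kg
  material X: M = 20.9 MN·m/kg
  material Z: M = 19.6 MN·m/kg
  material V: M = 2.85 MN·m/kg
Highest index: material F.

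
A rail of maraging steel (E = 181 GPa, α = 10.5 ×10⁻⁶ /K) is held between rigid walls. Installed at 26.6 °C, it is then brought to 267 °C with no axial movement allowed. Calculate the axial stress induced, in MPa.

457 MPa

ΔT = 240.4 K. Constrained thermal stress σ = E·α·ΔT = 181.0×10³ MPa × 10.5×10⁻⁶ × 240.4 = 457 MPa (compressive).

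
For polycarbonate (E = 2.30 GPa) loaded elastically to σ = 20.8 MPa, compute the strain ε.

ε = σ/E = 20.8 / 2300 = 9.04×10⁻³.

9.04×10⁻³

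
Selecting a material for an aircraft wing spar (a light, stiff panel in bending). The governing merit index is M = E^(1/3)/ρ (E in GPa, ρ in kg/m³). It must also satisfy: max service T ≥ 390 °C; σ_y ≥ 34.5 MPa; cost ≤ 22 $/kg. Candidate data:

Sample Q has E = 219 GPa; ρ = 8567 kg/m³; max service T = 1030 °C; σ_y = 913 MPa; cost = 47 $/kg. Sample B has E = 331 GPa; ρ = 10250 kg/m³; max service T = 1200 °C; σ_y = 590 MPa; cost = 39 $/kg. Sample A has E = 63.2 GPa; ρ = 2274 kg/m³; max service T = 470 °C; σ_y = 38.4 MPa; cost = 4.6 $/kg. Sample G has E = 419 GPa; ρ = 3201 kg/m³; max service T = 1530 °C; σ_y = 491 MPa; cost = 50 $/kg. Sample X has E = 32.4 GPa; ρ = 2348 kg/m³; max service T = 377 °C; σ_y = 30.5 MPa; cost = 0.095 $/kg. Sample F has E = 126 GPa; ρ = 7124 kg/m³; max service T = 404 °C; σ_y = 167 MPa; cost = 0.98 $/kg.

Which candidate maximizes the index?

sample A

Screen on constraints: max service T ≥ 390 °C; σ_y ≥ 34.5 MPa; cost ≤ 22 $/kg. Survivors: sample A, sample F.
Evaluate M for each candidate:
  sample A: M = 1.75×10⁻³
  sample F: M = 0.704×10⁻³
The maximum is for sample A.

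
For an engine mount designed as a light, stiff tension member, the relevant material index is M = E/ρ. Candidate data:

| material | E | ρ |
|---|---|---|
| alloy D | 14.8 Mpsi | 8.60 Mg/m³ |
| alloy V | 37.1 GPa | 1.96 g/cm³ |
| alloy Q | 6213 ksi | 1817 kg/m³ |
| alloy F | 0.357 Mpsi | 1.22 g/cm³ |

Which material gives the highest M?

Convert each candidate to consistent units, then evaluate M:
  alloy D: E = 102.0 GPa, ρ = 8600 kg/m³
  alloy V: E = 37.10 GPa, ρ = 1960 kg/m³
  alloy Q: E = 42.84 GPa, ρ = 1817 kg/m³
  alloy F: E = 2.461 GPa, ρ = 1220 kg/m³
  alloy Q: M = 23.6 MN·m/kg
  alloy V: M = 18.9 MN·m/kg
  alloy D: M = 11.9 MN·m/kg
  alloy F: M = 2.02 MN·m/kg
Alloy Q ranks first.

alloy Q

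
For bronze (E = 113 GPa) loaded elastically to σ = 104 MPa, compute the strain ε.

ε = σ/E = 104 / 113000 = 9.20×10⁻⁴.

9.20×10⁻⁴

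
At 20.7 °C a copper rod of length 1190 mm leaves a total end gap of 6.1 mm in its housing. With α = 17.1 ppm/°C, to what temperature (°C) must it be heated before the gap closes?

320 °C

α·L₀·ΔT = 6.1 mm ⇒ ΔT = 6.1 / (17.1×10⁻⁶ × 1190.0) = 299.8 K.
T = 20.7 + 299.8 = 320.5 °C.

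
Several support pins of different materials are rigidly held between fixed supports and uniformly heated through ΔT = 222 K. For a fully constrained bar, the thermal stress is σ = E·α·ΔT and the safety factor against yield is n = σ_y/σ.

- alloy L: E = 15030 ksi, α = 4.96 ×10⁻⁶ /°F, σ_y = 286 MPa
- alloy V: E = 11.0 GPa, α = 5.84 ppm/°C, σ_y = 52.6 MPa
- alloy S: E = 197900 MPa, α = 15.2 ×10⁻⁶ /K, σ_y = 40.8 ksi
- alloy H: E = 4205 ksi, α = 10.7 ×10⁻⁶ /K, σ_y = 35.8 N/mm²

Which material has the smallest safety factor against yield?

In consistent units (E in GPa, α in ×10⁻⁶/K, σ_y in MPa):
  alloy L: E = 103.6, α = 8.93, σ_y = 286.0 → σ = 205 MPa, n = 1.39
  alloy V: E = 11.00, α = 5.84, σ_y = 52.60 → σ = 14.3 MPa, n = 3.69
  alloy S: E = 197.9, α = 15.2, σ_y = 281.3 → σ = 668 MPa, n = 0.421
  alloy H: E = 28.99, α = 10.7, σ_y = 35.80 → σ = 68.9 MPa, n = 0.520
Smallest n: alloy S with n = 0.421.

alloy S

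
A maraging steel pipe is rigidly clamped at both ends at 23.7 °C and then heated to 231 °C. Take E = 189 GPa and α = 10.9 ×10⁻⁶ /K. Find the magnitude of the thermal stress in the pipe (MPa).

ΔT = 207.3 K. Constrained thermal stress σ = E·α·ΔT = 189.0×10³ MPa × 10.9×10⁻⁶ × 207.3 = 427 MPa (compressive).

427 MPa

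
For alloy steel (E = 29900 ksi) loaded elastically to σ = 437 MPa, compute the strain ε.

2.12×10⁻³

E = 29900 ksi = 206.2 GPa = 206200 MPa.
ε = σ/E = 437 / 206200 = 2.12×10⁻³.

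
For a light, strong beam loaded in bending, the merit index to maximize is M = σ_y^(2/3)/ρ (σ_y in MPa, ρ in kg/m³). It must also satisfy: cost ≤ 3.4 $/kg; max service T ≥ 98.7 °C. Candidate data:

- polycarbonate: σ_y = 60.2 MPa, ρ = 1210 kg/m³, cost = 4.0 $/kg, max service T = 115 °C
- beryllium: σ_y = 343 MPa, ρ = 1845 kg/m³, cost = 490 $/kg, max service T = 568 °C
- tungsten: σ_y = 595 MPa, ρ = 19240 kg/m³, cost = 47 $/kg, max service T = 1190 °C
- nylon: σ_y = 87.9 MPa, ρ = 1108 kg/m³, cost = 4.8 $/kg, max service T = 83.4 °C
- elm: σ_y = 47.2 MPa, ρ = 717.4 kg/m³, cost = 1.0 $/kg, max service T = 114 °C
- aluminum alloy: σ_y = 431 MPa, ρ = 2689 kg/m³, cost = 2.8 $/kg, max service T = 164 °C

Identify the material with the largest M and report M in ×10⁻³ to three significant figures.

Screen on constraints: cost ≤ 3.4 $/kg; max service T ≥ 98.7 °C. Survivors: elm, aluminum alloy.
Per-candidate index values:
  aluminum alloy: M = 21.2×10⁻³
  elm: M = 18.2×10⁻³
The maximum is for aluminum alloy.

aluminum alloy, M = 21.2×10⁻³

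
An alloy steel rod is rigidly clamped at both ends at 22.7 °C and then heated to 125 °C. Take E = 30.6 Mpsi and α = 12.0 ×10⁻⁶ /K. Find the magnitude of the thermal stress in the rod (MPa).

259 MPa

E = 30.6 Mpsi = 211.0 GPa.
ΔT = 102.3 K. Constrained thermal stress σ = E·α·ΔT = 211.0×10³ MPa × 12.0×10⁻⁶ × 102.3 = 259 MPa (compressive).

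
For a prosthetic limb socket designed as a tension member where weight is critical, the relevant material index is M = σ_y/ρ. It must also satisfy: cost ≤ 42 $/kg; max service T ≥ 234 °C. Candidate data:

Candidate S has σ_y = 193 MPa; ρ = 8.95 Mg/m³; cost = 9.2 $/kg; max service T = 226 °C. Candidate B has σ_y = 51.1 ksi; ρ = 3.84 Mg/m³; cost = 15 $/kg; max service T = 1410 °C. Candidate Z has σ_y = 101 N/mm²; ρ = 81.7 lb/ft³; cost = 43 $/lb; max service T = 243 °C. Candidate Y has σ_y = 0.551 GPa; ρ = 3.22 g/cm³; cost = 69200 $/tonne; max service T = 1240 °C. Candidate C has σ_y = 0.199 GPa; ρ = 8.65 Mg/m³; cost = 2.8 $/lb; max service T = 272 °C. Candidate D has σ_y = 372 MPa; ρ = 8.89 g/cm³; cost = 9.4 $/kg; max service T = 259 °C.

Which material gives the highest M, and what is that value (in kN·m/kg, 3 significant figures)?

candidate B, M = 91.8 kN·m/kg

Screen on constraints: cost ≤ 42 $/kg; max service T ≥ 234 °C. Survivors: candidate B, candidate C, candidate D.
Convert each candidate to consistent units, then evaluate M:
  candidate B: σ_y = 352.3 MPa, ρ = 3840 kg/m³
  candidate C: σ_y = 199.0 MPa, ρ = 8650 kg/m³
  candidate D: σ_y = 372.0 MPa, ρ = 8890 kg/m³
  candidate B: M = 91.8 kN·m/kg
  candidate D: M = 41.8 kN·m/kg
  candidate C: M = 23.0 kN·m/kg
Candidate B has the largest M.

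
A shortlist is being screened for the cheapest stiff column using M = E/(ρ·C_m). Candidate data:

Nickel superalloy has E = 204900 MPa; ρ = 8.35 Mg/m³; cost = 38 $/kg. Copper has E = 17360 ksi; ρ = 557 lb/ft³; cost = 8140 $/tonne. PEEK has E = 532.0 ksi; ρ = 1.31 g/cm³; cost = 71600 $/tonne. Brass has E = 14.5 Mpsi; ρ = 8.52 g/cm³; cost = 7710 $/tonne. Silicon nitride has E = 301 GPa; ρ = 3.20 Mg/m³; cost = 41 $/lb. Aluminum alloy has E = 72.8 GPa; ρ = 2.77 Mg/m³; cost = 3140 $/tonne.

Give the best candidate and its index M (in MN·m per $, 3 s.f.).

Putting every candidate on a common basis:
  nickel superalloy: E = 204.9 GPa, ρ = 8350 kg/m³, cost = 38.00 $/kg
  copper: E = 119.7 GPa, ρ = 8922 kg/m³, cost = 8.140 $/kg
  PEEK: E = 3.668 GPa, ρ = 1310 kg/m³, cost = 71.60 $/kg
  brass: E = 99.97 GPa, ρ = 8520 kg/m³, cost = 7.710 $/kg
  silicon nitride: E = 301.0 GPa, ρ = 3200 kg/m³, cost = 90.39 $/kg
  aluminum alloy: E = 72.80 GPa, ρ = 2770 kg/m³, cost = 3.140 $/kg
  aluminum alloy: M = 8.37 MN·m per $
  copper: M = 1.65 MN·m per $
  brass: M = 1.52 MN·m per $
  silicon nitride: M = 1.04 MN·m per $
  nickel superalloy: M = 0.646 MN·m per $
  PEEK: M = 0.0391 MN·m per $
Aluminum alloy ranks first.

aluminum alloy, M = 8.37 MN·m per $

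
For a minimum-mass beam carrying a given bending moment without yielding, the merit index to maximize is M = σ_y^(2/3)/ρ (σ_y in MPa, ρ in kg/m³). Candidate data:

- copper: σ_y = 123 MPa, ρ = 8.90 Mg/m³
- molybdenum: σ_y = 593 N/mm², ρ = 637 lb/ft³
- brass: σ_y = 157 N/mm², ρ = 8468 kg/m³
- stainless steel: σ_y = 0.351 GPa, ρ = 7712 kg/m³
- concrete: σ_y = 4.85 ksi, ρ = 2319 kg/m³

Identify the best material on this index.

molybdenum

Normalizing units and computing the index:
  copper: σ_y = 123.0 MPa, ρ = 8900 kg/m³
  molybdenum: σ_y = 593.0 MPa, ρ = 10200 kg/m³
  brass: σ_y = 157.0 MPa, ρ = 8468 kg/m³
  stainless steel: σ_y = 351.0 MPa, ρ = 7712 kg/m³
  concrete: σ_y = 33.44 MPa, ρ = 2319 kg/m³
  molybdenum: M = 6.92×10⁻³
  stainless steel: M = 6.45×10⁻³
  concrete: M = 4.48×10⁻³
  brass: M = 3.44×10⁻³
  copper: M = 2.78×10⁻³
Molybdenum ranks first.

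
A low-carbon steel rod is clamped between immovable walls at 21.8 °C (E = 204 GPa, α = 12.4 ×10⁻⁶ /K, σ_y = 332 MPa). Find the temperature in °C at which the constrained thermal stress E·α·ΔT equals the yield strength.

153 °C

E·α·ΔT = 332.0 MPa ⇒ ΔT = 332.0 / (204.0×10³ × 12.4×10⁻⁶) = 131.2 K.
T = 21.8 + 131.2 = 153.0 °C.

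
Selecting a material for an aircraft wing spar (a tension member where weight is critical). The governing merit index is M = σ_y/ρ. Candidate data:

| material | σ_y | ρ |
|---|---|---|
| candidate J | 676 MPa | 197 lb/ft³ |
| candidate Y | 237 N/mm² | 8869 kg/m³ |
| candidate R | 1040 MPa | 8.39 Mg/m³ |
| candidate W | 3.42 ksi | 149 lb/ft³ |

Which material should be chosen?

Convert each candidate to consistent units, then evaluate M:
  candidate J: σ_y = 676.0 MPa, ρ = 3156 kg/m³
  candidate Y: σ_y = 237.0 MPa, ρ = 8869 kg/m³
  candidate R: σ_y = 1040 MPa, ρ = 8390 kg/m³
  candidate W: σ_y = 23.58 MPa, ρ = 2387 kg/m³
  candidate J: M = 214 kN·m/kg
  candidate R: M = 124 kN·m/kg
  candidate Y: M = 26.7 kN·m/kg
  candidate W: M = 9.88 kN·m/kg
Candidate J ranks first.

candidate J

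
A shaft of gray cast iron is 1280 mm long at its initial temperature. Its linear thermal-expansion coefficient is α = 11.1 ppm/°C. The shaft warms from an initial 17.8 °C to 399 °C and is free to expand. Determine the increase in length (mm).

5.42 mm

ΔT = 399 − 17.8 = 381.2 K.
ΔL = α·L₀·ΔT = 11.1×10⁻⁶ × 1280 mm × 381.2 K = 5.42 mm.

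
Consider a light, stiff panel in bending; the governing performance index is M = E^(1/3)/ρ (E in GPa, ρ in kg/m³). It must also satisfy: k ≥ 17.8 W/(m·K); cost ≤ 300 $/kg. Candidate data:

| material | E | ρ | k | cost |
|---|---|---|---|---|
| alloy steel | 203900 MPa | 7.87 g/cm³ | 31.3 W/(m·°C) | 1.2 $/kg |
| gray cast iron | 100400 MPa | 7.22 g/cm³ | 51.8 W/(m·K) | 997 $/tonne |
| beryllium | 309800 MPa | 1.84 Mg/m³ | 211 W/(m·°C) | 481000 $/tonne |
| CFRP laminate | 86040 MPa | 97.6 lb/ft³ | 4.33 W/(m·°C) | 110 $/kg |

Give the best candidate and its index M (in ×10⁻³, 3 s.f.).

Screen on constraints: k ≥ 17.8 W/(m·K); cost ≤ 300 $/kg. Survivors: alloy steel, gray cast iron.
After converting to SI:
  alloy steel: E = 203.9 GPa, ρ = 7870 kg/m³
  gray cast iron: E = 100.4 GPa, ρ = 7220 kg/m³
  alloy steel: M = 0.748×10⁻³
  gray cast iron: M = 0.644×10⁻³
The maximum is for alloy steel.

alloy steel, M = 0.748×10⁻³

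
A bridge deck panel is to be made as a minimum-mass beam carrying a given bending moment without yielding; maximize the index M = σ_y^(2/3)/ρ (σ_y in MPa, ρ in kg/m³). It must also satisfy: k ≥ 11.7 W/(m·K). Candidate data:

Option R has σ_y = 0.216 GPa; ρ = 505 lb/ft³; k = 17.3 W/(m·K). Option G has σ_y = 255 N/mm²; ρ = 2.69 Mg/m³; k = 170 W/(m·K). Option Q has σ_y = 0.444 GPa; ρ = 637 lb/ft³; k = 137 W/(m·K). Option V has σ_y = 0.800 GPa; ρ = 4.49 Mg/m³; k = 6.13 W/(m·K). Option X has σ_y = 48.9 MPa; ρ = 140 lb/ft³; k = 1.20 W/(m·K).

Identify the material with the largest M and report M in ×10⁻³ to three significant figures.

option G, M = 14.9×10⁻³

Screen on constraints: k ≥ 11.7 W/(m·K). Survivors: option R, option G, option Q.
Convert each candidate to consistent units, then evaluate M:
  option R: σ_y = 216.0 MPa, ρ = 8089 kg/m³
  option G: σ_y = 255.0 MPa, ρ = 2690 kg/m³
  option Q: σ_y = 444.0 MPa, ρ = 10200 kg/m³
  option G: M = 14.9×10⁻³
  option Q: M = 5.70×10⁻³
  option R: M = 4.45×10⁻³
The maximum is for option G.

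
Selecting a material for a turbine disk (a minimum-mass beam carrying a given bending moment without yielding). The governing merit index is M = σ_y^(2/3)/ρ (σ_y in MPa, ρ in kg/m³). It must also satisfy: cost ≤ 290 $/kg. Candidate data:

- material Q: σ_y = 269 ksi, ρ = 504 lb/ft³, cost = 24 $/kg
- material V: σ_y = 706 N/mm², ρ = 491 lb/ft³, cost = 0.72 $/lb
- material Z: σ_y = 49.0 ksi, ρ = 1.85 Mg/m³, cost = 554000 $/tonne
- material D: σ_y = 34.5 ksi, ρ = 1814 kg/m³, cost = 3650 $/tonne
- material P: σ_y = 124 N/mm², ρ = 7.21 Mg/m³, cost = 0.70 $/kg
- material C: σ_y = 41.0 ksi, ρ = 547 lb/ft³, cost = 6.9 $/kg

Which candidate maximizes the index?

material D

Screen on constraints: cost ≤ 290 $/kg. Survivors: material Q, material V, material D, material P, material C.
After converting to SI:
  material Q: σ_y = 1855 MPa, ρ = 8073 kg/m³
  material V: σ_y = 706.0 MPa, ρ = 7865 kg/m³
  material D: σ_y = 237.9 MPa, ρ = 1814 kg/m³
  material P: σ_y = 124.0 MPa, ρ = 7210 kg/m³
  material C: σ_y = 282.7 MPa, ρ = 8762 kg/m³
  material D: M = 21.2×10⁻³
  material Q: M = 18.7×10⁻³
  material V: M = 10.1×10⁻³
  material C: M = 4.92×10⁻³
  material P: M = 3.45×10⁻³
The maximum is for material D.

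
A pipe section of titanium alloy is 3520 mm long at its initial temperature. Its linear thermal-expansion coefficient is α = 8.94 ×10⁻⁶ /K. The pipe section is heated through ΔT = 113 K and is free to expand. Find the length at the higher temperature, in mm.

ΔL = α·L₀·ΔT = 8.94×10⁻⁶ × 3520 mm × 113.0 K = 3.56 mm.
L = L₀ + ΔL = 3520 + 3.56 = 3523.6 mm.

3523.6 mm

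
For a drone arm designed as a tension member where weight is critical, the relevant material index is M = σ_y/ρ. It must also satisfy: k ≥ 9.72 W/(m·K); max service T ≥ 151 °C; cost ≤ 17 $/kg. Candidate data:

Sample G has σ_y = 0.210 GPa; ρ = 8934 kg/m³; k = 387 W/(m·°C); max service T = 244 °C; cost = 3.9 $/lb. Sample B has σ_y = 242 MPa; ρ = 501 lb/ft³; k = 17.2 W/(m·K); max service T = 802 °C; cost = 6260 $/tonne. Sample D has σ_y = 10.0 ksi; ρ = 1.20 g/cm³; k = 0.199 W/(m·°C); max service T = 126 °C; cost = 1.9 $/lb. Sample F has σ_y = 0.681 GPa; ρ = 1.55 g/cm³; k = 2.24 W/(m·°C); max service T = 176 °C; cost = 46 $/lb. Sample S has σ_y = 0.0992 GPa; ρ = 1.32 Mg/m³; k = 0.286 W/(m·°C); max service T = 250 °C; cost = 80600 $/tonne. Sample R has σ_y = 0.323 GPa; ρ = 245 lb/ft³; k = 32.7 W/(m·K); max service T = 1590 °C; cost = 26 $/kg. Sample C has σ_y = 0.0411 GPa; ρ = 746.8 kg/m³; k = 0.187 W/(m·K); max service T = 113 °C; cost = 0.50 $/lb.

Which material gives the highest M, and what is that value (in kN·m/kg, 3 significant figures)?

sample B, M = 30.2 kN·m/kg

Screen on constraints: k ≥ 9.72 W/(m·K); max service T ≥ 151 °C; cost ≤ 17 $/kg. Survivors: sample G, sample B.
Normalizing units and computing the index:
  sample G: σ_y = 210.0 MPa, ρ = 8934 kg/m³
  sample B: σ_y = 242.0 MPa, ρ = 8025 kg/m³
  sample B: M = 30.2 kN·m/kg
  sample G: M = 23.5 kN·m/kg
Sample B has the largest M.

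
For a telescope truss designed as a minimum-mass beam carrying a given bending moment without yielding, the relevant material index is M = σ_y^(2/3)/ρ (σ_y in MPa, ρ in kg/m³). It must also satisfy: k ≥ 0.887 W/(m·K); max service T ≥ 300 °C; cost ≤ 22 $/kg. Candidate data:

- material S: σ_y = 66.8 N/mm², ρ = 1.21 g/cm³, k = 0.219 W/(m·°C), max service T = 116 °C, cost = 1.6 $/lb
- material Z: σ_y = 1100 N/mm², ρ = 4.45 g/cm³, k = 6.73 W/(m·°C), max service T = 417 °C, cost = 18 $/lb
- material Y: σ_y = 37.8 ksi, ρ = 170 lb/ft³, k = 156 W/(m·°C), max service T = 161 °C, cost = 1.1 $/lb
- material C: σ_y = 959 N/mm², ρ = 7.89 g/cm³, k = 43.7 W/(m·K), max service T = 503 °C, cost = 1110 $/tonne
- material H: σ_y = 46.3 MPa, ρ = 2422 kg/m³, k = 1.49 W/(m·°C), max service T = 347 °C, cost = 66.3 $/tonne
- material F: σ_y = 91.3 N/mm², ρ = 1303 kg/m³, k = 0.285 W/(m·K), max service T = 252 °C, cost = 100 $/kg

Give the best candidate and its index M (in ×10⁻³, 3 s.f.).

Screen on constraints: k ≥ 0.887 W/(m·K); max service T ≥ 300 °C; cost ≤ 22 $/kg. Survivors: material C, material H.
After converting to SI:
  material C: σ_y = 959.0 MPa, ρ = 7890 kg/m³
  material H: σ_y = 46.30 MPa, ρ = 2422 kg/m³
  material C: M = 12.3×10⁻³
  material H: M = 5.32×10⁻³
Material C ranks first.

material C, M = 12.3×10⁻³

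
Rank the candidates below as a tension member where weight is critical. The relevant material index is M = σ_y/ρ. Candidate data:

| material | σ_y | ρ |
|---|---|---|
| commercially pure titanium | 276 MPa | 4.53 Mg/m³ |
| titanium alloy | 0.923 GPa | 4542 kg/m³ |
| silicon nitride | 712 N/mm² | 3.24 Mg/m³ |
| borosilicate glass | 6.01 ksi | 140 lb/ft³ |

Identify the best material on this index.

Normalizing units and computing the index:
  commercially pure titanium: σ_y = 276.0 MPa, ρ = 4530 kg/m³
  titanium alloy: σ_y = 923.0 MPa, ρ = 4542 kg/m³
  silicon nitride: σ_y = 712.0 MPa, ρ = 3240 kg/m³
  borosilicate glass: σ_y = 41.44 MPa, ρ = 2243 kg/m³
  silicon nitride: M = 220 kN·m/kg
  titanium alloy: M = 203 kN·m/kg
  commercially pure titanium: M = 60.9 kN·m/kg
  borosilicate glass: M = 18.5 kN·m/kg
The maximum is for silicon nitride.

silicon nitride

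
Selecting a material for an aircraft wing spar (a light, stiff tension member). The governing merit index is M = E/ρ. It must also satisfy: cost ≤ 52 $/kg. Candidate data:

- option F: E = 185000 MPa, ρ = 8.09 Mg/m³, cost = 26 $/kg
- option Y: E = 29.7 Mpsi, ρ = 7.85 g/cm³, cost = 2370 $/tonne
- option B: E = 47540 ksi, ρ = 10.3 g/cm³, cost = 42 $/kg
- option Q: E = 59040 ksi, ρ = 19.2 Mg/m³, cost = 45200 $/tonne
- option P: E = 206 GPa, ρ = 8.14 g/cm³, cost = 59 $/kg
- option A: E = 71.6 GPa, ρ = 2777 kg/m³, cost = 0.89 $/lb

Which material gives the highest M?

option B

Screen on constraints: cost ≤ 52 $/kg. Survivors: option F, option Y, option B, option Q, option A.
Convert each candidate to consistent units, then evaluate M:
  option F: E = 185.0 GPa, ρ = 8090 kg/m³
  option Y: E = 204.8 GPa, ρ = 7850 kg/m³
  option B: E = 327.8 GPa, ρ = 10300 kg/m³
  option Q: E = 407.1 GPa, ρ = 19200 kg/m³
  option A: E = 71.60 GPa, ρ = 2777 kg/m³
  option B: M = 31.8 MN·m/kg
  option Y: M = 26.1 MN·m/kg
  option A: M = 25.8 MN·m/kg
  option F: M = 22.9 MN·m/kg
  option Q: M = 21.2 MN·m/kg
Option B has the largest M.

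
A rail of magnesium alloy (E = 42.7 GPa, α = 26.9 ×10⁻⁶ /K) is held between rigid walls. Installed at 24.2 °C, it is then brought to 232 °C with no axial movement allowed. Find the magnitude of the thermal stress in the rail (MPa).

ΔT = 207.8 K. Constrained thermal stress σ = E·α·ΔT = 42.70×10³ MPa × 26.9×10⁻⁶ × 207.8 = 239 MPa (compressive).

239 MPa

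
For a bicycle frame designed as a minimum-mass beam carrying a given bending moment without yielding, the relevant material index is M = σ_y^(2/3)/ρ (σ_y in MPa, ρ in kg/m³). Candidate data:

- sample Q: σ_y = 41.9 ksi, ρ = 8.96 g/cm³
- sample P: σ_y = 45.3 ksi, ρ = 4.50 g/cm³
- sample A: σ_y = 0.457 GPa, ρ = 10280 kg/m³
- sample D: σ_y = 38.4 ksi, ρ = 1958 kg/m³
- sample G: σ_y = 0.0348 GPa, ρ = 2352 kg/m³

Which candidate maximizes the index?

In SI units:
  sample Q: σ_y = 288.9 MPa, ρ = 8960 kg/m³
  sample P: σ_y = 312.3 MPa, ρ = 4500 kg/m³
  sample A: σ_y = 457.0 MPa, ρ = 10280 kg/m³
  sample D: σ_y = 264.8 MPa, ρ = 1958 kg/m³
  sample G: σ_y = 34.80 MPa, ρ = 2352 kg/m³
  sample D: M = 21.1×10⁻³
  sample P: M = 10.2×10⁻³
  sample A: M = 5.77×10⁻³
  sample Q: M = 4.88×10⁻³
  sample G: M = 4.53×10⁻³
Highest index: sample D.

sample D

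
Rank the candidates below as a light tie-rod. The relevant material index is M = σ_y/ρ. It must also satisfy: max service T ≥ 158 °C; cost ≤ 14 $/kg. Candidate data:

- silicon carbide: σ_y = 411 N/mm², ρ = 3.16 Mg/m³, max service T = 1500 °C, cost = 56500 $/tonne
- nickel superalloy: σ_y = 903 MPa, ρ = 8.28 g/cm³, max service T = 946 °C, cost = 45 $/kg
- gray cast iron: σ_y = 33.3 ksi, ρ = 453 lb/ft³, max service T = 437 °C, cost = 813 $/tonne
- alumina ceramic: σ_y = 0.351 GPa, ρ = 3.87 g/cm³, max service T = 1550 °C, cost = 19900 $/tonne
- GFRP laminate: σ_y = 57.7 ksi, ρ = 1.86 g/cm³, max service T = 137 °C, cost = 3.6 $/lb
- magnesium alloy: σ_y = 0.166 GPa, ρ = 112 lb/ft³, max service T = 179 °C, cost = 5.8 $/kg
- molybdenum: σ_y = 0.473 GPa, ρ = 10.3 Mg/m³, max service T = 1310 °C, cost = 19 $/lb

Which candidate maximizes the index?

Screen on constraints: max service T ≥ 158 °C; cost ≤ 14 $/kg. Survivors: gray cast iron, magnesium alloy.
After converting to SI:
  gray cast iron: σ_y = 229.6 MPa, ρ = 7256 kg/m³
  magnesium alloy: σ_y = 166.0 MPa, ρ = 1794 kg/m³
  magnesium alloy: M = 92.5 kN·m/kg
  gray cast iron: M = 31.6 kN·m/kg
Magnesium alloy ranks first.

magnesium alloy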